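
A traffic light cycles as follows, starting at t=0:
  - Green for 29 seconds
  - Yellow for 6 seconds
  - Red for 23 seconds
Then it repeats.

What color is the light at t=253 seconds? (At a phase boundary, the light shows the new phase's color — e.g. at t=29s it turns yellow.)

Cycle length = 29 + 6 + 23 = 58s
t = 253, phase_t = 253 mod 58 = 21
21 < 29 (green end) → GREEN

Answer: green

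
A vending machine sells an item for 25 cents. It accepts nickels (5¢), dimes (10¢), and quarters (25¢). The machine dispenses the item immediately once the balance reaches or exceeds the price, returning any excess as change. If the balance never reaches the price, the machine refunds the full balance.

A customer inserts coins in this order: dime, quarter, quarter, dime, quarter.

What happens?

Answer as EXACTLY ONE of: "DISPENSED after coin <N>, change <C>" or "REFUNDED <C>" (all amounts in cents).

Answer: DISPENSED after coin 2, change 10

Derivation:
Price: 25¢
Coin 1 (dime, 10¢): balance = 10¢
Coin 2 (quarter, 25¢): balance = 35¢
  → balance >= price → DISPENSE, change = 35 - 25 = 10¢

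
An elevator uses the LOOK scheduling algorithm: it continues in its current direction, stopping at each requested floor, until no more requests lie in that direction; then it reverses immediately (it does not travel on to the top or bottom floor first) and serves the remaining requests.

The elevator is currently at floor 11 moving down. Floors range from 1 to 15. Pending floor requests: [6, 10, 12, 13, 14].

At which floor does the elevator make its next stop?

Answer: 10

Derivation:
Current floor: 11, direction: down
Requests above: [12, 13, 14]
Requests below: [6, 10]
Moving down and requests lie below → nearest below is max([6, 10]) = 10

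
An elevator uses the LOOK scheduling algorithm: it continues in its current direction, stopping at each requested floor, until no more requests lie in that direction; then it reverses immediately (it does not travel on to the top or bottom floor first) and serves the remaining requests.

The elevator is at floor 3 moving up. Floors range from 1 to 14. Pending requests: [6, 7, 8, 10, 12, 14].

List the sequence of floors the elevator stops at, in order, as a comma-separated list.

Current: 3, moving UP
Serve above first (ascending): [6, 7, 8, 10, 12, 14]
Then reverse, serve below (descending): []

Answer: 6, 7, 8, 10, 12, 14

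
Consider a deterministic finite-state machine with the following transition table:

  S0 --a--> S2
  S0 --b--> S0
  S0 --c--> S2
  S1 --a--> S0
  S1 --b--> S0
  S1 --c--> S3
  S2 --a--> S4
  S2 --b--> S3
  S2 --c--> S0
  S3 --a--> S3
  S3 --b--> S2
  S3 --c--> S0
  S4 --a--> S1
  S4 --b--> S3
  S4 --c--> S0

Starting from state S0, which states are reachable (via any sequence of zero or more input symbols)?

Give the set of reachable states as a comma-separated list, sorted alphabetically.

BFS from S0:
  visit S0: S0--a-->S2 (new), S0--b-->S0 (seen), S0--c-->S2 (seen)
  visit S2: S2--a-->S4 (new), S2--b-->S3 (new), S2--c-->S0 (seen)
  visit S4: S4--a-->S1 (new), S4--b-->S3 (seen), S4--c-->S0 (seen)
  visit S3: S3--a-->S3 (seen), S3--b-->S2 (seen), S3--c-->S0 (seen)
  visit S1: S1--a-->S0 (seen), S1--b-->S0 (seen), S1--c-->S3 (seen)

Answer: S0, S1, S2, S3, S4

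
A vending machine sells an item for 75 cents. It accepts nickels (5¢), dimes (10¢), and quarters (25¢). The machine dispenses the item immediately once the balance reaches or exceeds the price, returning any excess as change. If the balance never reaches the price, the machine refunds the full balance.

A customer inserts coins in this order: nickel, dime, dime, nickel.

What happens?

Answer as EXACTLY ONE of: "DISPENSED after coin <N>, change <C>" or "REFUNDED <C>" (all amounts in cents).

Price: 75¢
Coin 1 (nickel, 5¢): balance = 5¢
Coin 2 (dime, 10¢): balance = 15¢
Coin 3 (dime, 10¢): balance = 25¢
Coin 4 (nickel, 5¢): balance = 30¢
All coins inserted, balance 30¢ < price 75¢ → REFUND 30¢

Answer: REFUNDED 30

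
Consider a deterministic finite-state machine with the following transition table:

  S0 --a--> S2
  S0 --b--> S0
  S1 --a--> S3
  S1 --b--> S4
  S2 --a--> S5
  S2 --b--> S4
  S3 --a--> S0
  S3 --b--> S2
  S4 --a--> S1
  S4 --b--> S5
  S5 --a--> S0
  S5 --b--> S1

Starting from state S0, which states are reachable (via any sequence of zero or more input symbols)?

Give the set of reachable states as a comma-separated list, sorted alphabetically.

BFS from S0:
  visit S0: S0--a-->S2 (new), S0--b-->S0 (seen)
  visit S2: S2--a-->S5 (new), S2--b-->S4 (new)
  visit S5: S5--a-->S0 (seen), S5--b-->S1 (new)
  visit S4: S4--a-->S1 (seen), S4--b-->S5 (seen)
  visit S1: S1--a-->S3 (new), S1--b-->S4 (seen)
  visit S3: S3--a-->S0 (seen), S3--b-->S2 (seen)

Answer: S0, S1, S2, S3, S4, S5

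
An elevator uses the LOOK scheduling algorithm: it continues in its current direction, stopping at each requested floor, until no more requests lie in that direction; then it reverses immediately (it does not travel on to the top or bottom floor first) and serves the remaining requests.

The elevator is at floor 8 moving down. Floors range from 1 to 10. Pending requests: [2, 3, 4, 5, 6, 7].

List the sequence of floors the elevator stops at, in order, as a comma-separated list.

Current: 8, moving DOWN
Serve below first (descending): [7, 6, 5, 4, 3, 2]
Then reverse, serve above (ascending): []

Answer: 7, 6, 5, 4, 3, 2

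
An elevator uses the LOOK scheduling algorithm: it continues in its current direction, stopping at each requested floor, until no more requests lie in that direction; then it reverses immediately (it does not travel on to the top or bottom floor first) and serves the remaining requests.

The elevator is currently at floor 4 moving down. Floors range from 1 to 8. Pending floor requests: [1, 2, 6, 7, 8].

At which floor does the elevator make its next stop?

Current floor: 4, direction: down
Requests above: [6, 7, 8]
Requests below: [1, 2]
Moving down and requests lie below → nearest below is max([1, 2]) = 2

Answer: 2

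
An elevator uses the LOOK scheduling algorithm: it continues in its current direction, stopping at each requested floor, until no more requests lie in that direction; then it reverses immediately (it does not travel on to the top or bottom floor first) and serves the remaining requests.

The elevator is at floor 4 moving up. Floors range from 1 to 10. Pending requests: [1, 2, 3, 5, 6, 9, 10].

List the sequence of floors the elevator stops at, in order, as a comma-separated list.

Answer: 5, 6, 9, 10, 3, 2, 1

Derivation:
Current: 4, moving UP
Serve above first (ascending): [5, 6, 9, 10]
Then reverse, serve below (descending): [3, 2, 1]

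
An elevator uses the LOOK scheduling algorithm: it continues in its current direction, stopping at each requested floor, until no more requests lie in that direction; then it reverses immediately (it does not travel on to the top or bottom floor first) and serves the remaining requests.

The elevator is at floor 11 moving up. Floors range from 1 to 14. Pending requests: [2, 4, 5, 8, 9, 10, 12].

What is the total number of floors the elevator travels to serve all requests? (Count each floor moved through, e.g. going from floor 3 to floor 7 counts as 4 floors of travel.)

Answer: 11

Derivation:
Start at floor 11 moving up, LOOK stop order: [12, 10, 9, 8, 5, 4, 2]
  11 → 12: |12-11| = 1, total = 1
  12 → 10: |10-12| = 2, total = 3
  10 → 9: |9-10| = 1, total = 4
  9 → 8: |8-9| = 1, total = 5
  8 → 5: |5-8| = 3, total = 8
  5 → 4: |4-5| = 1, total = 9
  4 → 2: |2-4| = 2, total = 11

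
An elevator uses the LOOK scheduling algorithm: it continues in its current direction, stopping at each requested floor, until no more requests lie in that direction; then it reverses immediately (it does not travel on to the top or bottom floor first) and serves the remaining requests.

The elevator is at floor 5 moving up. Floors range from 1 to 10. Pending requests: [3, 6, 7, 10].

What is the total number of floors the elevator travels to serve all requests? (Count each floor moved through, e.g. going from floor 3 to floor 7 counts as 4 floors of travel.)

Start at floor 5 moving up, LOOK stop order: [6, 7, 10, 3]
  5 → 6: |6-5| = 1, total = 1
  6 → 7: |7-6| = 1, total = 2
  7 → 10: |10-7| = 3, total = 5
  10 → 3: |3-10| = 7, total = 12

Answer: 12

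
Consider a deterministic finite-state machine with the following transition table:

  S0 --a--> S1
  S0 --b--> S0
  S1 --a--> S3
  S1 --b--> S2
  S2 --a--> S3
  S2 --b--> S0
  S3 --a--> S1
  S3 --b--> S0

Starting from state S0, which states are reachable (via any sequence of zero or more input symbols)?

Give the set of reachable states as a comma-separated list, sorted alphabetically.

Answer: S0, S1, S2, S3

Derivation:
BFS from S0:
  visit S0: S0--a-->S1 (new), S0--b-->S0 (seen)
  visit S1: S1--a-->S3 (new), S1--b-->S2 (new)
  visit S3: S3--a-->S1 (seen), S3--b-->S0 (seen)
  visit S2: S2--a-->S3 (seen), S2--b-->S0 (seen)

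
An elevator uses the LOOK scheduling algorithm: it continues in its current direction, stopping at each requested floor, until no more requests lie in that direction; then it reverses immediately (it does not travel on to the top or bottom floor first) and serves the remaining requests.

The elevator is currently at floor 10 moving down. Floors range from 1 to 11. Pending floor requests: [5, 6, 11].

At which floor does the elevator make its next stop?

Answer: 6

Derivation:
Current floor: 10, direction: down
Requests above: [11]
Requests below: [5, 6]
Moving down and requests lie below → nearest below is max([5, 6]) = 6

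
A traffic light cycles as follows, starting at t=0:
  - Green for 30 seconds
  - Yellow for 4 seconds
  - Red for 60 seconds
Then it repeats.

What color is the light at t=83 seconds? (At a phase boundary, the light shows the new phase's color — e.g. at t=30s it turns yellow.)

Cycle length = 30 + 4 + 60 = 94s
t = 83, phase_t = 83 mod 94 = 83
83 >= 34 → RED

Answer: red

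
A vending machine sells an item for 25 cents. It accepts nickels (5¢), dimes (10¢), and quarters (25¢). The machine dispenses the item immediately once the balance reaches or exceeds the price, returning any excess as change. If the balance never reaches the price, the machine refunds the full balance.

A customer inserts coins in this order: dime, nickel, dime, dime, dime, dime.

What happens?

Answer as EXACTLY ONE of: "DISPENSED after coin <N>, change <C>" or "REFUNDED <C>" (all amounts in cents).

Answer: DISPENSED after coin 3, change 0

Derivation:
Price: 25¢
Coin 1 (dime, 10¢): balance = 10¢
Coin 2 (nickel, 5¢): balance = 15¢
Coin 3 (dime, 10¢): balance = 25¢
  → balance >= price → DISPENSE, change = 25 - 25 = 0¢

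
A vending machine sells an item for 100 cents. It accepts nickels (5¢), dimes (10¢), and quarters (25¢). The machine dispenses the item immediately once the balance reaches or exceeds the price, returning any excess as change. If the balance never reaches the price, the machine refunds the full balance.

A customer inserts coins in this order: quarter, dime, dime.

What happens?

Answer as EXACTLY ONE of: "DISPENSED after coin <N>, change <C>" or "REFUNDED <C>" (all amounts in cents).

Answer: REFUNDED 45

Derivation:
Price: 100¢
Coin 1 (quarter, 25¢): balance = 25¢
Coin 2 (dime, 10¢): balance = 35¢
Coin 3 (dime, 10¢): balance = 45¢
All coins inserted, balance 45¢ < price 100¢ → REFUND 45¢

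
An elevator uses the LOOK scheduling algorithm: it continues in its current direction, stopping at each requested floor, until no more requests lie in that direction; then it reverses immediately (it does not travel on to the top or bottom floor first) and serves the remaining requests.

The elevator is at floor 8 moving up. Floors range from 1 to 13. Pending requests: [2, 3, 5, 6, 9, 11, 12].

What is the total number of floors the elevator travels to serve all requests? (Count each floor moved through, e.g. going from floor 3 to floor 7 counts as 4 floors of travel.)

Start at floor 8 moving up, LOOK stop order: [9, 11, 12, 6, 5, 3, 2]
  8 → 9: |9-8| = 1, total = 1
  9 → 11: |11-9| = 2, total = 3
  11 → 12: |12-11| = 1, total = 4
  12 → 6: |6-12| = 6, total = 10
  6 → 5: |5-6| = 1, total = 11
  5 → 3: |3-5| = 2, total = 13
  3 → 2: |2-3| = 1, total = 14

Answer: 14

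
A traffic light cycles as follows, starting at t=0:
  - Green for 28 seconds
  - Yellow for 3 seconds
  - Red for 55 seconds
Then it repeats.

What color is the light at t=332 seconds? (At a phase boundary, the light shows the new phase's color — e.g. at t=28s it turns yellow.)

Answer: red

Derivation:
Cycle length = 28 + 3 + 55 = 86s
t = 332, phase_t = 332 mod 86 = 74
74 >= 31 → RED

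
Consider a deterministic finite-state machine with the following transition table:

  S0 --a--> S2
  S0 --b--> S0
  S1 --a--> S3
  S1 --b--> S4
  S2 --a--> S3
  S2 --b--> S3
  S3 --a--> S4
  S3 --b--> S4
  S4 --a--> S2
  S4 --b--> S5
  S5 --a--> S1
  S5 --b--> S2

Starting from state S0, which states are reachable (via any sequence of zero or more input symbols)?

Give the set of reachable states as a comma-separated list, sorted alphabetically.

Answer: S0, S1, S2, S3, S4, S5

Derivation:
BFS from S0:
  visit S0: S0--a-->S2 (new), S0--b-->S0 (seen)
  visit S2: S2--a-->S3 (new), S2--b-->S3 (seen)
  visit S3: S3--a-->S4 (new), S3--b-->S4 (seen)
  visit S4: S4--a-->S2 (seen), S4--b-->S5 (new)
  visit S5: S5--a-->S1 (new), S5--b-->S2 (seen)
  visit S1: S1--a-->S3 (seen), S1--b-->S4 (seen)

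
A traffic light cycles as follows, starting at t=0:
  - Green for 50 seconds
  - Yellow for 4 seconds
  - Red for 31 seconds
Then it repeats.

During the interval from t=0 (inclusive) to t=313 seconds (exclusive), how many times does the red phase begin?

Answer: 4

Derivation:
Cycle = 50+4+31 = 85s
red phase starts at t = k*85 + 54 for k=0,1,2,...
Need k*85+54 < 313 → k < 3.047
k ∈ {0, ..., 3} → 4 starts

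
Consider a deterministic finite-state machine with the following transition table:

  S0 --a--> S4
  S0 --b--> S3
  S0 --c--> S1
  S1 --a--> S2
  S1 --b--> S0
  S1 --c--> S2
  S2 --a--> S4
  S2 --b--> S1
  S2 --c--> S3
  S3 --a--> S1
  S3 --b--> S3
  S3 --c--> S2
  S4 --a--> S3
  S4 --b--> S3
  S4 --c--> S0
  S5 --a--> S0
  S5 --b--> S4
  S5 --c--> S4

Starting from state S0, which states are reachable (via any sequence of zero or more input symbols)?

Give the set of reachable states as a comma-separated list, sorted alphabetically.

BFS from S0:
  visit S0: S0--a-->S4 (new), S0--b-->S3 (new), S0--c-->S1 (new)
  visit S4: S4--a-->S3 (seen), S4--b-->S3 (seen), S4--c-->S0 (seen)
  visit S3: S3--a-->S1 (seen), S3--b-->S3 (seen), S3--c-->S2 (new)
  visit S1: S1--a-->S2 (seen), S1--b-->S0 (seen), S1--c-->S2 (seen)
  visit S2: S2--a-->S4 (seen), S2--b-->S1 (seen), S2--c-->S3 (seen)

Answer: S0, S1, S2, S3, S4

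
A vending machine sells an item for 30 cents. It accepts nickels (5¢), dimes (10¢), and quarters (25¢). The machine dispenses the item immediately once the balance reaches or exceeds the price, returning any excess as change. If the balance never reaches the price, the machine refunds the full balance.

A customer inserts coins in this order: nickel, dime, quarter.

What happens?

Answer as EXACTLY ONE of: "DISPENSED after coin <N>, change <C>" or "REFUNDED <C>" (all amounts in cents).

Price: 30¢
Coin 1 (nickel, 5¢): balance = 5¢
Coin 2 (dime, 10¢): balance = 15¢
Coin 3 (quarter, 25¢): balance = 40¢
  → balance >= price → DISPENSE, change = 40 - 30 = 10¢

Answer: DISPENSED after coin 3, change 10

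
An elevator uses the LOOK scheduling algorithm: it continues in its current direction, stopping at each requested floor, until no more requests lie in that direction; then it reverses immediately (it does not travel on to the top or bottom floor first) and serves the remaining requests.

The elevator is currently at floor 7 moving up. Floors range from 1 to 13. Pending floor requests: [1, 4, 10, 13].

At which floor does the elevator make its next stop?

Current floor: 7, direction: up
Requests above: [10, 13]
Requests below: [1, 4]
Moving up and requests lie above → nearest above is min([10, 13]) = 10

Answer: 10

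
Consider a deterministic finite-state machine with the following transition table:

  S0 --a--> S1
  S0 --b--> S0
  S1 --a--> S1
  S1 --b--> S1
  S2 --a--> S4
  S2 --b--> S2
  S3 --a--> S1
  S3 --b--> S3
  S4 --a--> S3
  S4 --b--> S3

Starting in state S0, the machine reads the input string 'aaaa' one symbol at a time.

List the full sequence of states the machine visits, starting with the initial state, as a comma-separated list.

Answer: S0, S1, S1, S1, S1

Derivation:
Start: S0
  read 'a': S0 --a--> S1
  read 'a': S1 --a--> S1
  read 'a': S1 --a--> S1
  read 'a': S1 --a--> S1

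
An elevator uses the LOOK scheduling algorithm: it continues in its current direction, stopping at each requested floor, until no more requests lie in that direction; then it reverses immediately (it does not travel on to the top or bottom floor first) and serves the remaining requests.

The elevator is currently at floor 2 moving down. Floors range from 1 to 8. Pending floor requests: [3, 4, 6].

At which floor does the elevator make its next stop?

Current floor: 2, direction: down
Requests above: [3, 4, 6]
Requests below: []
Moving down but no requests below → reverse; nearest above is min([3, 4, 6]) = 3

Answer: 3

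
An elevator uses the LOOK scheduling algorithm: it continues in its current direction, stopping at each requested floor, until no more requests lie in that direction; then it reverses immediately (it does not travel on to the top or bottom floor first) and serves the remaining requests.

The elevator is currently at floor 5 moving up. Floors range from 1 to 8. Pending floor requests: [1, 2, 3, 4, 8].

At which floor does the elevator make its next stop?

Answer: 8

Derivation:
Current floor: 5, direction: up
Requests above: [8]
Requests below: [1, 2, 3, 4]
Moving up and requests lie above → nearest above is min([8]) = 8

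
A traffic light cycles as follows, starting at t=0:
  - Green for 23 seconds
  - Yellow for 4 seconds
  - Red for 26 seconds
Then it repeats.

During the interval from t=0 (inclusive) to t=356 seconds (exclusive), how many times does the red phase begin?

Cycle = 23+4+26 = 53s
red phase starts at t = k*53 + 27 for k=0,1,2,...
Need k*53+27 < 356 → k < 6.208
k ∈ {0, ..., 6} → 7 starts

Answer: 7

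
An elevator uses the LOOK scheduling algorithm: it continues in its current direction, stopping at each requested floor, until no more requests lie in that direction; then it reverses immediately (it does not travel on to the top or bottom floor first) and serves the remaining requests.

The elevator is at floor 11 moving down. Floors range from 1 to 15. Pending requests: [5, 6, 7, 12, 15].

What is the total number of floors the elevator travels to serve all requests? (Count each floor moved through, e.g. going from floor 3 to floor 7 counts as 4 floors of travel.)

Start at floor 11 moving down, LOOK stop order: [7, 6, 5, 12, 15]
  11 → 7: |7-11| = 4, total = 4
  7 → 6: |6-7| = 1, total = 5
  6 → 5: |5-6| = 1, total = 6
  5 → 12: |12-5| = 7, total = 13
  12 → 15: |15-12| = 3, total = 16

Answer: 16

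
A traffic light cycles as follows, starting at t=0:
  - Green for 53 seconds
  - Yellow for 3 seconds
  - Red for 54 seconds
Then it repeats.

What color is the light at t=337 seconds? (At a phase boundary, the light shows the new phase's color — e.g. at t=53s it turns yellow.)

Answer: green

Derivation:
Cycle length = 53 + 3 + 54 = 110s
t = 337, phase_t = 337 mod 110 = 7
7 < 53 (green end) → GREEN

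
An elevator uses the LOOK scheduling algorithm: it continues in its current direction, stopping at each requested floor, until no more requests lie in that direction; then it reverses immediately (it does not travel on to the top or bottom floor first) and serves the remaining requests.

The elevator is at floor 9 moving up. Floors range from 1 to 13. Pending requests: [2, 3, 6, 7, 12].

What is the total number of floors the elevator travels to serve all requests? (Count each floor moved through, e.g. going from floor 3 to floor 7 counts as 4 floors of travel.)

Answer: 13

Derivation:
Start at floor 9 moving up, LOOK stop order: [12, 7, 6, 3, 2]
  9 → 12: |12-9| = 3, total = 3
  12 → 7: |7-12| = 5, total = 8
  7 → 6: |6-7| = 1, total = 9
  6 → 3: |3-6| = 3, total = 12
  3 → 2: |2-3| = 1, total = 13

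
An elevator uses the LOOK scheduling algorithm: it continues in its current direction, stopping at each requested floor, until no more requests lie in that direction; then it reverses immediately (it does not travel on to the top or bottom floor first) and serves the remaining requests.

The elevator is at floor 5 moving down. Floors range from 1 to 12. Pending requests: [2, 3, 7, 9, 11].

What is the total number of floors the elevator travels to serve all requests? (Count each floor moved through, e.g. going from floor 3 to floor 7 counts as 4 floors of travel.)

Answer: 12

Derivation:
Start at floor 5 moving down, LOOK stop order: [3, 2, 7, 9, 11]
  5 → 3: |3-5| = 2, total = 2
  3 → 2: |2-3| = 1, total = 3
  2 → 7: |7-2| = 5, total = 8
  7 → 9: |9-7| = 2, total = 10
  9 → 11: |11-9| = 2, total = 12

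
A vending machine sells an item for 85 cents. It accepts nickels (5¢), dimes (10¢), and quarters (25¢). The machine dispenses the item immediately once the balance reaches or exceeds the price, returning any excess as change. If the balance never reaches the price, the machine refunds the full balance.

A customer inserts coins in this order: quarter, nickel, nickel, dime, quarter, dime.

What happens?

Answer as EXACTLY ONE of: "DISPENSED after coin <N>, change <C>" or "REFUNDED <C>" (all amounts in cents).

Answer: REFUNDED 80

Derivation:
Price: 85¢
Coin 1 (quarter, 25¢): balance = 25¢
Coin 2 (nickel, 5¢): balance = 30¢
Coin 3 (nickel, 5¢): balance = 35¢
Coin 4 (dime, 10¢): balance = 45¢
Coin 5 (quarter, 25¢): balance = 70¢
Coin 6 (dime, 10¢): balance = 80¢
All coins inserted, balance 80¢ < price 85¢ → REFUND 80¢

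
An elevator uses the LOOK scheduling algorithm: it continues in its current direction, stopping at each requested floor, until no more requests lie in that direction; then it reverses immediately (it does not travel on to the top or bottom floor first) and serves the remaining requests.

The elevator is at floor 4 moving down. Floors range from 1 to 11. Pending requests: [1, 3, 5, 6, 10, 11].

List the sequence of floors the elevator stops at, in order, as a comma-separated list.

Answer: 3, 1, 5, 6, 10, 11

Derivation:
Current: 4, moving DOWN
Serve below first (descending): [3, 1]
Then reverse, serve above (ascending): [5, 6, 10, 11]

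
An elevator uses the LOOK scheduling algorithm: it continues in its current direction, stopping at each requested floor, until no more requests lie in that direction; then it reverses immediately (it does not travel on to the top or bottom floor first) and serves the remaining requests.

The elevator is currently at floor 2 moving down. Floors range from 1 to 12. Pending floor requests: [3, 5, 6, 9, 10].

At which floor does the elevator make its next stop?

Current floor: 2, direction: down
Requests above: [3, 5, 6, 9, 10]
Requests below: []
Moving down but no requests below → reverse; nearest above is min([3, 5, 6, 9, 10]) = 3

Answer: 3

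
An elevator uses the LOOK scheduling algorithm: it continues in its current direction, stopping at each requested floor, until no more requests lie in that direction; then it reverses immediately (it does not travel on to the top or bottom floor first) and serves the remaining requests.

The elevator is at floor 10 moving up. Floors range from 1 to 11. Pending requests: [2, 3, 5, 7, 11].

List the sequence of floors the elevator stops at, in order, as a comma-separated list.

Answer: 11, 7, 5, 3, 2

Derivation:
Current: 10, moving UP
Serve above first (ascending): [11]
Then reverse, serve below (descending): [7, 5, 3, 2]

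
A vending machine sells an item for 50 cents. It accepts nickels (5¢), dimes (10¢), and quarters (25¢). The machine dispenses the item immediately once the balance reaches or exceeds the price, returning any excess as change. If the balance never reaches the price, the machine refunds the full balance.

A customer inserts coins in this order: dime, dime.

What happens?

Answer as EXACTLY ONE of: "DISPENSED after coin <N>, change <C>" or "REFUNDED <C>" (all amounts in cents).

Price: 50¢
Coin 1 (dime, 10¢): balance = 10¢
Coin 2 (dime, 10¢): balance = 20¢
All coins inserted, balance 20¢ < price 50¢ → REFUND 20¢

Answer: REFUNDED 20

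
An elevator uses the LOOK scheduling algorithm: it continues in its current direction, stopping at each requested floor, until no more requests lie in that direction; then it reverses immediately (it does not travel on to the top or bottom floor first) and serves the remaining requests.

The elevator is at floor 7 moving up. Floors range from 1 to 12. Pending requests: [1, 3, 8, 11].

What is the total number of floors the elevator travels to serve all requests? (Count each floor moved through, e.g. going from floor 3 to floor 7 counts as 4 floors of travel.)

Answer: 14

Derivation:
Start at floor 7 moving up, LOOK stop order: [8, 11, 3, 1]
  7 → 8: |8-7| = 1, total = 1
  8 → 11: |11-8| = 3, total = 4
  11 → 3: |3-11| = 8, total = 12
  3 → 1: |1-3| = 2, total = 14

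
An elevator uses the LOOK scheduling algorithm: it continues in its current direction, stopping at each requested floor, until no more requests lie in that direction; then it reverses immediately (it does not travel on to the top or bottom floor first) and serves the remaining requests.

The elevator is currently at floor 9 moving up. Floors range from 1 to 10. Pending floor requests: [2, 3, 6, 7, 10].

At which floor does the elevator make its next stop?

Current floor: 9, direction: up
Requests above: [10]
Requests below: [2, 3, 6, 7]
Moving up and requests lie above → nearest above is min([10]) = 10

Answer: 10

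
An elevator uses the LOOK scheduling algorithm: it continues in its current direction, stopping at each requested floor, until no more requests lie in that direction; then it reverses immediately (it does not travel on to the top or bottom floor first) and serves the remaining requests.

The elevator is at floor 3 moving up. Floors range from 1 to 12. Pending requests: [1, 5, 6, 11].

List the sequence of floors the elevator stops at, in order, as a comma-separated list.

Current: 3, moving UP
Serve above first (ascending): [5, 6, 11]
Then reverse, serve below (descending): [1]

Answer: 5, 6, 11, 1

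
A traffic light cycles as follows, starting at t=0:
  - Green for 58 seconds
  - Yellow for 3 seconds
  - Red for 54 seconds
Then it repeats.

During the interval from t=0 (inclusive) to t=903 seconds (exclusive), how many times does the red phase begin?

Cycle = 58+3+54 = 115s
red phase starts at t = k*115 + 61 for k=0,1,2,...
Need k*115+61 < 903 → k < 7.322
k ∈ {0, ..., 7} → 8 starts

Answer: 8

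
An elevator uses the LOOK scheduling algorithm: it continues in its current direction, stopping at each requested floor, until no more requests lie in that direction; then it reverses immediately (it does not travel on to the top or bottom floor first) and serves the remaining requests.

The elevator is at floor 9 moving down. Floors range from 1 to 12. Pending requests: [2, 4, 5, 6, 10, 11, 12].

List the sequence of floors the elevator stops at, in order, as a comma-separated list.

Answer: 6, 5, 4, 2, 10, 11, 12

Derivation:
Current: 9, moving DOWN
Serve below first (descending): [6, 5, 4, 2]
Then reverse, serve above (ascending): [10, 11, 12]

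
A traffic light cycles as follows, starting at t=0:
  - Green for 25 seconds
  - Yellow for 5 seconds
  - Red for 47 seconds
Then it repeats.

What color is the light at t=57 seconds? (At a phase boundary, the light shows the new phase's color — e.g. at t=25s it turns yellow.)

Answer: red

Derivation:
Cycle length = 25 + 5 + 47 = 77s
t = 57, phase_t = 57 mod 77 = 57
57 >= 30 → RED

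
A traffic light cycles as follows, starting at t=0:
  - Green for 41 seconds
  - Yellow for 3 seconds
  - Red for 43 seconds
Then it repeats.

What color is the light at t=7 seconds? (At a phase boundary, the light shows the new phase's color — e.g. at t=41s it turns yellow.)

Cycle length = 41 + 3 + 43 = 87s
t = 7, phase_t = 7 mod 87 = 7
7 < 41 (green end) → GREEN

Answer: green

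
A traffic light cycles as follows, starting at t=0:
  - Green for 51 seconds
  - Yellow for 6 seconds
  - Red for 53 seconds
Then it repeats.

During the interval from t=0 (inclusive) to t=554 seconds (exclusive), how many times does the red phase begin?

Answer: 5

Derivation:
Cycle = 51+6+53 = 110s
red phase starts at t = k*110 + 57 for k=0,1,2,...
Need k*110+57 < 554 → k < 4.518
k ∈ {0, ..., 4} → 5 starts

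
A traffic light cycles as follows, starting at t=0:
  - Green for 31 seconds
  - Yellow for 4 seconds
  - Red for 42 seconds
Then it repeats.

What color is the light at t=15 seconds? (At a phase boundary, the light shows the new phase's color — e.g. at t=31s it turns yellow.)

Answer: green

Derivation:
Cycle length = 31 + 4 + 42 = 77s
t = 15, phase_t = 15 mod 77 = 15
15 < 31 (green end) → GREEN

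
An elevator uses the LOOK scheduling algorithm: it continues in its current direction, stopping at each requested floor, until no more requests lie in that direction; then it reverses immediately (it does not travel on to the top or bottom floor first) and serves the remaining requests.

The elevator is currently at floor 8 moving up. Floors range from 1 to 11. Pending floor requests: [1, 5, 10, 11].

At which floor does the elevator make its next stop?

Answer: 10

Derivation:
Current floor: 8, direction: up
Requests above: [10, 11]
Requests below: [1, 5]
Moving up and requests lie above → nearest above is min([10, 11]) = 10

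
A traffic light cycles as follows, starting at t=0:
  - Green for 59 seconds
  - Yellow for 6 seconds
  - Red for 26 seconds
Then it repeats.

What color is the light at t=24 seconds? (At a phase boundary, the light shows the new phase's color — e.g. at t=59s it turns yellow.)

Cycle length = 59 + 6 + 26 = 91s
t = 24, phase_t = 24 mod 91 = 24
24 < 59 (green end) → GREEN

Answer: green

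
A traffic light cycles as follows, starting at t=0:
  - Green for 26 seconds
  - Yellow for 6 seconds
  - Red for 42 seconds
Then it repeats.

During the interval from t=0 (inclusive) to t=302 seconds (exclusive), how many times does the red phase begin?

Cycle = 26+6+42 = 74s
red phase starts at t = k*74 + 32 for k=0,1,2,...
Need k*74+32 < 302 → k < 3.649
k ∈ {0, ..., 3} → 4 starts

Answer: 4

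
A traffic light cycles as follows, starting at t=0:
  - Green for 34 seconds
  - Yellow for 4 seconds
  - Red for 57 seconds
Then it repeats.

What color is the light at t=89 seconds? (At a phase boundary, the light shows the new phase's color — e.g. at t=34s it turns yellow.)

Answer: red

Derivation:
Cycle length = 34 + 4 + 57 = 95s
t = 89, phase_t = 89 mod 95 = 89
89 >= 38 → RED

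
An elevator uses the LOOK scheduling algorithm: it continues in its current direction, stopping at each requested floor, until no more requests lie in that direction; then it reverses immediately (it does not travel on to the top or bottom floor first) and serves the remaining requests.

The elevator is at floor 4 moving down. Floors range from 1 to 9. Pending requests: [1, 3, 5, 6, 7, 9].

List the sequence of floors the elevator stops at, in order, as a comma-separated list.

Current: 4, moving DOWN
Serve below first (descending): [3, 1]
Then reverse, serve above (ascending): [5, 6, 7, 9]

Answer: 3, 1, 5, 6, 7, 9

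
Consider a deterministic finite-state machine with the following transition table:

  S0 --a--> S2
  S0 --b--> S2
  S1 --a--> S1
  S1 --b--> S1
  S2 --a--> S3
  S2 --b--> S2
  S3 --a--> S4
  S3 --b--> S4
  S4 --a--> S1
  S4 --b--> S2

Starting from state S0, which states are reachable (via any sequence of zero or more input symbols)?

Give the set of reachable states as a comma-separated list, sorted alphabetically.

BFS from S0:
  visit S0: S0--a-->S2 (new), S0--b-->S2 (seen)
  visit S2: S2--a-->S3 (new), S2--b-->S2 (seen)
  visit S3: S3--a-->S4 (new), S3--b-->S4 (seen)
  visit S4: S4--a-->S1 (new), S4--b-->S2 (seen)
  visit S1: S1--a-->S1 (seen), S1--b-->S1 (seen)

Answer: S0, S1, S2, S3, S4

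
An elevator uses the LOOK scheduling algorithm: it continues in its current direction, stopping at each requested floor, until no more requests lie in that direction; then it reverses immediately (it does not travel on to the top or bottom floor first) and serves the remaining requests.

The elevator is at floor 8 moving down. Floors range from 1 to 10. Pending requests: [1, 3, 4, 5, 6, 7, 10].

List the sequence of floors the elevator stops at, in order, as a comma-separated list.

Answer: 7, 6, 5, 4, 3, 1, 10

Derivation:
Current: 8, moving DOWN
Serve below first (descending): [7, 6, 5, 4, 3, 1]
Then reverse, serve above (ascending): [10]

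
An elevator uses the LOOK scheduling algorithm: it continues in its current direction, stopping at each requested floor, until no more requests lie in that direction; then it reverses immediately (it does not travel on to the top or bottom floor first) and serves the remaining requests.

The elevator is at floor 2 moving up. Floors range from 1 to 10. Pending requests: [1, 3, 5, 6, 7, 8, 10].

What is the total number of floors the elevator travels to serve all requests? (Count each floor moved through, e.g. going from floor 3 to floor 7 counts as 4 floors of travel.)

Answer: 17

Derivation:
Start at floor 2 moving up, LOOK stop order: [3, 5, 6, 7, 8, 10, 1]
  2 → 3: |3-2| = 1, total = 1
  3 → 5: |5-3| = 2, total = 3
  5 → 6: |6-5| = 1, total = 4
  6 → 7: |7-6| = 1, total = 5
  7 → 8: |8-7| = 1, total = 6
  8 → 10: |10-8| = 2, total = 8
  10 → 1: |1-10| = 9, total = 17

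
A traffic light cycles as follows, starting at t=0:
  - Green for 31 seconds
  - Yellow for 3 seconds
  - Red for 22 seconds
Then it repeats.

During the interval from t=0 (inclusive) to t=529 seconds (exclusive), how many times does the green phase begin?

Cycle = 31+3+22 = 56s
green phase starts at t = k*56 + 0 for k=0,1,2,...
Need k*56+0 < 529 → k < 9.446
k ∈ {0, ..., 9} → 10 starts

Answer: 10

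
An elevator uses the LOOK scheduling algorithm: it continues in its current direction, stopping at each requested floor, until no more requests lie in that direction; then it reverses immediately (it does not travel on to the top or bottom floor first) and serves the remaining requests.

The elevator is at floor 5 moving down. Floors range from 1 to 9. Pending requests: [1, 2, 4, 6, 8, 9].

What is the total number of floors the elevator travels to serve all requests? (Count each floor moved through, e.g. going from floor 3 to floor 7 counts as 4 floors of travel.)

Answer: 12

Derivation:
Start at floor 5 moving down, LOOK stop order: [4, 2, 1, 6, 8, 9]
  5 → 4: |4-5| = 1, total = 1
  4 → 2: |2-4| = 2, total = 3
  2 → 1: |1-2| = 1, total = 4
  1 → 6: |6-1| = 5, total = 9
  6 → 8: |8-6| = 2, total = 11
  8 → 9: |9-8| = 1, total = 12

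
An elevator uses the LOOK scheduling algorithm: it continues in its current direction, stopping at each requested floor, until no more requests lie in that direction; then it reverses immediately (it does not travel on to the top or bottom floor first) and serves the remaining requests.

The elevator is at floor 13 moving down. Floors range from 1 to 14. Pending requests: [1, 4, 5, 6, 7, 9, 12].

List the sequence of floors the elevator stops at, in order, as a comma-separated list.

Current: 13, moving DOWN
Serve below first (descending): [12, 9, 7, 6, 5, 4, 1]
Then reverse, serve above (ascending): []

Answer: 12, 9, 7, 6, 5, 4, 1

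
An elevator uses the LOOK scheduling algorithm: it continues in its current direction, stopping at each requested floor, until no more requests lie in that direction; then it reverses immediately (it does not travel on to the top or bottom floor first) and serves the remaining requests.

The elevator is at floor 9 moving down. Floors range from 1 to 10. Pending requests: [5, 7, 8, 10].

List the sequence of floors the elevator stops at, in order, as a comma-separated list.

Answer: 8, 7, 5, 10

Derivation:
Current: 9, moving DOWN
Serve below first (descending): [8, 7, 5]
Then reverse, serve above (ascending): [10]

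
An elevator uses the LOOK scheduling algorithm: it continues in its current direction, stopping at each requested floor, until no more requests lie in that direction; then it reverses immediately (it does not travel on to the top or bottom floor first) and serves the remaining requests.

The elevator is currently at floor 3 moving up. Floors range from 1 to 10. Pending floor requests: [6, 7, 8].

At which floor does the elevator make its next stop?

Current floor: 3, direction: up
Requests above: [6, 7, 8]
Requests below: []
Moving up and requests lie above → nearest above is min([6, 7, 8]) = 6

Answer: 6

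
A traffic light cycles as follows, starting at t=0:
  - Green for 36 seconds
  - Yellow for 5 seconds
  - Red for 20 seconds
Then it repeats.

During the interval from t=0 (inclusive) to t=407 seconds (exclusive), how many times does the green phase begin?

Answer: 7

Derivation:
Cycle = 36+5+20 = 61s
green phase starts at t = k*61 + 0 for k=0,1,2,...
Need k*61+0 < 407 → k < 6.672
k ∈ {0, ..., 6} → 7 starts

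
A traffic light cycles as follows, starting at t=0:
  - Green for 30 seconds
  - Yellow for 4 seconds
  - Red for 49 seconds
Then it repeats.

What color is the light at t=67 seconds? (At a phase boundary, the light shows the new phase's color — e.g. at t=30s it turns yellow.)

Cycle length = 30 + 4 + 49 = 83s
t = 67, phase_t = 67 mod 83 = 67
67 >= 34 → RED

Answer: red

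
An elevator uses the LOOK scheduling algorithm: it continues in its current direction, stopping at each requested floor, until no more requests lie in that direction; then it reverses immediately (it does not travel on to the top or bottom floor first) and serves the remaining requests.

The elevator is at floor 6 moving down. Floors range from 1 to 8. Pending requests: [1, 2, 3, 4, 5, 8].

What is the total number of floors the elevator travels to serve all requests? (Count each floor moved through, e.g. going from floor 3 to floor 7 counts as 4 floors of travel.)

Answer: 12

Derivation:
Start at floor 6 moving down, LOOK stop order: [5, 4, 3, 2, 1, 8]
  6 → 5: |5-6| = 1, total = 1
  5 → 4: |4-5| = 1, total = 2
  4 → 3: |3-4| = 1, total = 3
  3 → 2: |2-3| = 1, total = 4
  2 → 1: |1-2| = 1, total = 5
  1 → 8: |8-1| = 7, total = 12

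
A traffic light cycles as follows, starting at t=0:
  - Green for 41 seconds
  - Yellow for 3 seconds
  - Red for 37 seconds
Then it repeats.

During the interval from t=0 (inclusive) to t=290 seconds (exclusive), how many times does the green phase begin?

Cycle = 41+3+37 = 81s
green phase starts at t = k*81 + 0 for k=0,1,2,...
Need k*81+0 < 290 → k < 3.580
k ∈ {0, ..., 3} → 4 starts

Answer: 4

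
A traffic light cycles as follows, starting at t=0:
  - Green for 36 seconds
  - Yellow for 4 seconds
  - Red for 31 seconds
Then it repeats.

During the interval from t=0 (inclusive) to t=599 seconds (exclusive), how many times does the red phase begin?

Answer: 8

Derivation:
Cycle = 36+4+31 = 71s
red phase starts at t = k*71 + 40 for k=0,1,2,...
Need k*71+40 < 599 → k < 7.873
k ∈ {0, ..., 7} → 8 starts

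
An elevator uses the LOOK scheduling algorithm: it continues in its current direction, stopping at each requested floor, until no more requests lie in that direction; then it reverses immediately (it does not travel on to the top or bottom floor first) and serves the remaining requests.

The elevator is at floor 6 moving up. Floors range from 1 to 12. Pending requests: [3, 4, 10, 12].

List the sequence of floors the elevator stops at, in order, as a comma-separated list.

Current: 6, moving UP
Serve above first (ascending): [10, 12]
Then reverse, serve below (descending): [4, 3]

Answer: 10, 12, 4, 3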